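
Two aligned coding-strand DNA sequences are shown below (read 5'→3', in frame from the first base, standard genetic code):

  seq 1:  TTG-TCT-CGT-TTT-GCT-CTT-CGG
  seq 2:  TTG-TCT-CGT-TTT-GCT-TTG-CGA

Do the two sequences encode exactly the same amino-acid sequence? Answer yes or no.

yes

Codon 1: TTG Leu / TTG Leu — identical.
Codon 2: TCT Ser / TCT Ser — identical.
Codon 3: CGT Arg / CGT Arg — identical.
Codon 4: TTT Phe / TTT Phe — identical.
Codon 5: GCT Ala / GCT Ala — identical.
Codon 6: CTT Leu / TTG Leu — synonymous.
Codon 7: CGG Arg / CGA Arg — synonymous.
Nonsynonymous differences: 0 → same protein.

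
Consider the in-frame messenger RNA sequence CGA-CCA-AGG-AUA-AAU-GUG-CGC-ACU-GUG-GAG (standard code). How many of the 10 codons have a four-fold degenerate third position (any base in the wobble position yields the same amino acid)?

6

Codon 1 CGA (Arg): third position 4-fold.
Codon 2 CCA (Pro): third position 4-fold.
Codon 3 AGG (Arg): third position 2-fold.
Codon 4 AUA (Ile): third position 3-fold.
Codon 5 AAU (Asn): third position 2-fold.
Codon 6 GUG (Val): third position 4-fold.
Codon 7 CGC (Arg): third position 4-fold.
Codon 8 ACU (Thr): third position 4-fold.
Codon 9 GUG (Val): third position 4-fold.
Codon 10 GAG (Glu): third position 2-fold.
Four-fold degenerate third positions: 6.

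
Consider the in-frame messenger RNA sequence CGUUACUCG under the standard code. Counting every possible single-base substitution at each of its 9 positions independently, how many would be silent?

Codon 1 (CGU, Arg): 3 synonymous substitutions.
Codon 2 (UAC, Tyr): 1 synonymous substitution.
Codon 3 (UCG, Ser): 3 synonymous substitutions.
Total: 3 + 1 + 3 = 7.

7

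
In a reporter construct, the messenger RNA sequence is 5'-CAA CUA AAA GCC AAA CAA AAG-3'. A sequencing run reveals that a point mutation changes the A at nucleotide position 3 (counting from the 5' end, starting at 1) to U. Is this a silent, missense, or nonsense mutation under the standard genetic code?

missense

Position 3 falls in codon 1: CAA → Gln.
After the substitution the codon is CAU → His.
Gln ≠ His, so this is a missense mutation.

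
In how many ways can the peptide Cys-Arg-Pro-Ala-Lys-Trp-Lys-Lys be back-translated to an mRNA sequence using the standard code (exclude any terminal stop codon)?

Cys: 2 codons.
Arg: 6 codons.
Pro: 4 codons.
Ala: 4 codons.
Lys: 2 codons.
Trp: 1 codon.
Lys: 2 codons.
Lys: 2 codons.
2 × 6 × 4 × 4 × 2 × 1 × 2 × 2 = 1536.

1536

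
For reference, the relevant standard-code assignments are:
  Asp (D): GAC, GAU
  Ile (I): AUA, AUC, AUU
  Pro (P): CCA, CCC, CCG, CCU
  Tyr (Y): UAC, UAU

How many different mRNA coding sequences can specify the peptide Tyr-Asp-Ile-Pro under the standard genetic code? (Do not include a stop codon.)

Tyr: 2 codons.
Asp: 2 codons.
Ile: 3 codons.
Pro: 4 codons.
2 × 2 × 3 × 4 = 48.

48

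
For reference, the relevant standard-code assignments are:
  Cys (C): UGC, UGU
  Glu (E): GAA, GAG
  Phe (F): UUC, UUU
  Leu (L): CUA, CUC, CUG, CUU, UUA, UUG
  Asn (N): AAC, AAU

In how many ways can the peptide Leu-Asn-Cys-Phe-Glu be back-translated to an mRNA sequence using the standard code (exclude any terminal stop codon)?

96

Leu: 6 codons.
Asn: 2 codons.
Cys: 2 codons.
Phe: 2 codons.
Glu: 2 codons.
6 × 2 × 2 × 2 × 2 = 96.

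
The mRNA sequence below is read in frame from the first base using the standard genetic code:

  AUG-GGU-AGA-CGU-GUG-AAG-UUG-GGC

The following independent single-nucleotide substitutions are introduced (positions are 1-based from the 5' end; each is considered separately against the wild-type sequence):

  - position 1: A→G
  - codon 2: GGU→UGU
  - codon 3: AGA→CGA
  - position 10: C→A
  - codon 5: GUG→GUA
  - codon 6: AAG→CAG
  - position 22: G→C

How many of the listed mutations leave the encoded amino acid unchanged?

2

Codon 1: AUG (Met) → GUG (Val) — missense.
Codon 2: GGU (Gly) → UGU (Cys) — missense.
Codon 3: AGA (Arg) → CGA (Arg) — synonymous.
Codon 4: CGU (Arg) → AGU (Ser) — missense.
Codon 5: GUG (Val) → GUA (Val) — synonymous.
Codon 6: AAG (Lys) → CAG (Gln) — missense.
Codon 8: GGC (Gly) → CGC (Arg) — missense.
Synonymous: 2 of 7.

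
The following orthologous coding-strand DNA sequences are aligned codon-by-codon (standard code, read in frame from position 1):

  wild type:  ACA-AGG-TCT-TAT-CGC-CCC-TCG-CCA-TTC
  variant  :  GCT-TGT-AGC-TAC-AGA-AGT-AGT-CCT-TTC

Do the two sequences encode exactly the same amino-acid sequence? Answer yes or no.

no

Codon 1: ACA Thr / GCT Ala — nonsynonymous.
Codon 2: AGG Arg / TGT Cys — nonsynonymous.
Codon 3: TCT Ser / AGC Ser — synonymous.
Codon 4: TAT Tyr / TAC Tyr — synonymous.
Codon 5: CGC Arg / AGA Arg — synonymous.
Codon 6: CCC Pro / AGT Ser — nonsynonymous.
Codon 7: TCG Ser / AGT Ser — synonymous.
Codon 8: CCA Pro / CCT Pro — synonymous.
Codon 9: TTC Phe / TTC Phe — identical.
Nonsynonymous differences: 3 → different protein.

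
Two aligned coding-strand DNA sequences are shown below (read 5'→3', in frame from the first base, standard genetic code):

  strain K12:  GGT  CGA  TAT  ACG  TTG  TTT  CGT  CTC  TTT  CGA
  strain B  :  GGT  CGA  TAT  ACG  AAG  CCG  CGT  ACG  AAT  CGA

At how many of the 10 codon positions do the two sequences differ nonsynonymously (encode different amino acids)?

Codon 1: GGT Gly / GGT Gly — identical.
Codon 2: CGA Arg / CGA Arg — identical.
Codon 3: TAT Tyr / TAT Tyr — identical.
Codon 4: ACG Thr / ACG Thr — identical.
Codon 5: TTG Leu / AAG Lys — nonsynonymous.
Codon 6: TTT Phe / CCG Pro — nonsynonymous.
Codon 7: CGT Arg / CGT Arg — identical.
Codon 8: CTC Leu / ACG Thr — nonsynonymous.
Codon 9: TTT Phe / AAT Asn — nonsynonymous.
Codon 10: CGA Arg / CGA Arg — identical.
Nonsynonymous differences: 4.

4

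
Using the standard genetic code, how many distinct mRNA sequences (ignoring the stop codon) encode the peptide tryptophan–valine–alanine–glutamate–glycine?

Trp: 1 codon.
Val: 4 codons.
Ala: 4 codons.
Glu: 2 codons.
Gly: 4 codons.
1 × 4 × 4 × 2 × 4 = 128.

128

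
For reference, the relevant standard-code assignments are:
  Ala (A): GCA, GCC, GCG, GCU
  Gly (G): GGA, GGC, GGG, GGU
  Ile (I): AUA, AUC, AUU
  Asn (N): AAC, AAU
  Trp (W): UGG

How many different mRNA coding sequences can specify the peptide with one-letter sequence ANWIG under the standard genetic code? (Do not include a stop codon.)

96

Ala: 4 codons.
Asn: 2 codons.
Trp: 1 codon.
Ile: 3 codons.
Gly: 4 codons.
4 × 2 × 1 × 3 × 4 = 96.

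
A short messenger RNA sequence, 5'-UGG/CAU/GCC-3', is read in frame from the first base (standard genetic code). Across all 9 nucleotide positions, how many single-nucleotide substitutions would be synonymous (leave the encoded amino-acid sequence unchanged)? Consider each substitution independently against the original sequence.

Codon 1 (UGG, Trp): 0 synonymous substitutions.
Codon 2 (CAU, His): 1 synonymous substitution.
Codon 3 (GCC, Ala): 3 synonymous substitutions.
Total: 0 + 1 + 3 = 4.

4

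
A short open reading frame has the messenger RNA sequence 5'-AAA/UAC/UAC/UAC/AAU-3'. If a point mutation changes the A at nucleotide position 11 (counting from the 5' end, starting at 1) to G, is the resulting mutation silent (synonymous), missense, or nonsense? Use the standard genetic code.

missense

Position 11 falls in codon 4: UAC → Tyr.
After the substitution the codon is UGC → Cys.
Tyr ≠ Cys, so this is a missense mutation.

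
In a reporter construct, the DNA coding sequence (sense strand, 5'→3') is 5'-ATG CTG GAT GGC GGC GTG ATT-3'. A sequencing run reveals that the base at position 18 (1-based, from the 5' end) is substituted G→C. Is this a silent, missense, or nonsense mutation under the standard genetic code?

silent

Position 18 falls in codon 6: GTG → Val.
After the substitution the codon is GTC → Val.
Both encode Val, so the change is synonymous.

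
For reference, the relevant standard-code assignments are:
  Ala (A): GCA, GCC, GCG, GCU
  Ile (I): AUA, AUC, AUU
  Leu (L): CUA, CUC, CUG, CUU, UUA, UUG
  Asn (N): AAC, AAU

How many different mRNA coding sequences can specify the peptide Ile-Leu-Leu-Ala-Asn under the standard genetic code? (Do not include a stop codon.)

Ile: 3 codons.
Leu: 6 codons.
Leu: 6 codons.
Ala: 4 codons.
Asn: 2 codons.
3 × 6 × 6 × 4 × 2 = 864.

864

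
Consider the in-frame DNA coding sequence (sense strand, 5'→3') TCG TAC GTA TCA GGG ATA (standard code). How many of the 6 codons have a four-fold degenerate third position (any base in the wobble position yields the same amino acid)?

Codon 1 TCG (Ser): third position 4-fold.
Codon 2 TAC (Tyr): third position 2-fold.
Codon 3 GTA (Val): third position 4-fold.
Codon 4 TCA (Ser): third position 4-fold.
Codon 5 GGG (Gly): third position 4-fold.
Codon 6 ATA (Ile): third position 3-fold.
Four-fold degenerate third positions: 4.

4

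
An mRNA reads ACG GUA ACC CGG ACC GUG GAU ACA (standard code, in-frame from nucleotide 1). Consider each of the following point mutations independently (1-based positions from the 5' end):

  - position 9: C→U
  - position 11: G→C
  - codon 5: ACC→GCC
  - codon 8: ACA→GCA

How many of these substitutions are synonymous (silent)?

1

Codon 3: ACC (Thr) → ACU (Thr) — synonymous.
Codon 4: CGG (Arg) → CCG (Pro) — missense.
Codon 5: ACC (Thr) → GCC (Ala) — missense.
Codon 8: ACA (Thr) → GCA (Ala) — missense.
Synonymous: 1 of 4.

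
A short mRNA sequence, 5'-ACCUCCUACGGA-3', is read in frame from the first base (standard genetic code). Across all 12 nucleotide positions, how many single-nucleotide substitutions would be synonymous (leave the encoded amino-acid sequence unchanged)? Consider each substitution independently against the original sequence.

Codon 1 (ACC, Thr): 3 synonymous substitutions.
Codon 2 (UCC, Ser): 3 synonymous substitutions.
Codon 3 (UAC, Tyr): 1 synonymous substitution.
Codon 4 (GGA, Gly): 3 synonymous substitutions.
Total: 3 + 3 + 1 + 3 = 10.

10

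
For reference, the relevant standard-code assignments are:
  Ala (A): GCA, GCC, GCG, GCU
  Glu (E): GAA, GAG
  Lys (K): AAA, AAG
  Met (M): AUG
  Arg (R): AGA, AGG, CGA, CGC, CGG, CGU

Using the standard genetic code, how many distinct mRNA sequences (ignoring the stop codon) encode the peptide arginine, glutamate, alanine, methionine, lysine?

Arg: 6 codons.
Glu: 2 codons.
Ala: 4 codons.
Met: 1 codon.
Lys: 2 codons.
6 × 2 × 4 × 1 × 2 = 96.

96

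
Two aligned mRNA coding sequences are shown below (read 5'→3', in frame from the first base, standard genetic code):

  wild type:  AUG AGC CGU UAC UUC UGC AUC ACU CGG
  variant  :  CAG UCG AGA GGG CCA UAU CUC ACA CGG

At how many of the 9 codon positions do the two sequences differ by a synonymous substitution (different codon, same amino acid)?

3

Codon 1: AUG Met / CAG Gln — nonsynonymous.
Codon 2: AGC Ser / UCG Ser — synonymous.
Codon 3: CGU Arg / AGA Arg — synonymous.
Codon 4: UAC Tyr / GGG Gly — nonsynonymous.
Codon 5: UUC Phe / CCA Pro — nonsynonymous.
Codon 6: UGC Cys / UAU Tyr — nonsynonymous.
Codon 7: AUC Ile / CUC Leu — nonsynonymous.
Codon 8: ACU Thr / ACA Thr — synonymous.
Codon 9: CGG Arg / CGG Arg — identical.
Synonymous differences: 3.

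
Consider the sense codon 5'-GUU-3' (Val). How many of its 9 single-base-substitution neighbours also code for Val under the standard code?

Position 1: none → 0 synonymous.
Position 2: none → 0 synonymous.
Position 3: GUC, GUA, GUG → 3 synonymous.
Total: 0 + 0 + 3 = 3.

3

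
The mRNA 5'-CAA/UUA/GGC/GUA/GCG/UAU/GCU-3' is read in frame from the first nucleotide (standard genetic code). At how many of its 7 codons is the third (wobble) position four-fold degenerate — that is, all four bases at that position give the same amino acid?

Codon 1 CAA (Gln): third position 2-fold.
Codon 2 UUA (Leu): third position 2-fold.
Codon 3 GGC (Gly): third position 4-fold.
Codon 4 GUA (Val): third position 4-fold.
Codon 5 GCG (Ala): third position 4-fold.
Codon 6 UAU (Tyr): third position 2-fold.
Codon 7 GCU (Ala): third position 4-fold.
Four-fold degenerate third positions: 4.

4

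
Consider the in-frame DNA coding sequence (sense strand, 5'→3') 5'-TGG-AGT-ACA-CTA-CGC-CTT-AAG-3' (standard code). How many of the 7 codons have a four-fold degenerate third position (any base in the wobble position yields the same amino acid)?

Codon 1 TGG (Trp): third position 1-fold.
Codon 2 AGT (Ser): third position 2-fold.
Codon 3 ACA (Thr): third position 4-fold.
Codon 4 CTA (Leu): third position 4-fold.
Codon 5 CGC (Arg): third position 4-fold.
Codon 6 CTT (Leu): third position 4-fold.
Codon 7 AAG (Lys): third position 2-fold.
Four-fold degenerate third positions: 4.

4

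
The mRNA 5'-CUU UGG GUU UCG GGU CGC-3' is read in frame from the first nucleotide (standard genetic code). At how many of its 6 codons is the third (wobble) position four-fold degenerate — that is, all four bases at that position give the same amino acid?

Codon 1 CUU (Leu): third position 4-fold.
Codon 2 UGG (Trp): third position 1-fold.
Codon 3 GUU (Val): third position 4-fold.
Codon 4 UCG (Ser): third position 4-fold.
Codon 5 GGU (Gly): third position 4-fold.
Codon 6 CGC (Arg): third position 4-fold.
Four-fold degenerate third positions: 5.

5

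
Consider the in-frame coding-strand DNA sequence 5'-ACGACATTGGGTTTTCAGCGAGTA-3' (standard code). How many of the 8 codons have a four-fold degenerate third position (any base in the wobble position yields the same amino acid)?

5

Codon 1 ACG (Thr): third position 4-fold.
Codon 2 ACA (Thr): third position 4-fold.
Codon 3 TTG (Leu): third position 2-fold.
Codon 4 GGT (Gly): third position 4-fold.
Codon 5 TTT (Phe): third position 2-fold.
Codon 6 CAG (Gln): third position 2-fold.
Codon 7 CGA (Arg): third position 4-fold.
Codon 8 GTA (Val): third position 4-fold.
Four-fold degenerate third positions: 5.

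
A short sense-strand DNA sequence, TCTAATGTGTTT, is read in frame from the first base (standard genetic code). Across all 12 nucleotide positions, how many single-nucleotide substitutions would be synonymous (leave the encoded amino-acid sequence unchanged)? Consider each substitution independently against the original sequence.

Codon 1 (TCT, Ser): 3 synonymous substitutions.
Codon 2 (AAT, Asn): 1 synonymous substitution.
Codon 3 (GTG, Val): 3 synonymous substitutions.
Codon 4 (TTT, Phe): 1 synonymous substitution.
Total: 3 + 1 + 3 + 1 = 8.

8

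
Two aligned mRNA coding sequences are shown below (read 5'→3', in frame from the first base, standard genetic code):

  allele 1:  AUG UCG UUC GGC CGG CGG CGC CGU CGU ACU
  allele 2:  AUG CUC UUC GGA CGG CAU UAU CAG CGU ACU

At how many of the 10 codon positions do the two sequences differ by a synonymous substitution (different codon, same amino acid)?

1

Codon 1: AUG Met / AUG Met — identical.
Codon 2: UCG Ser / CUC Leu — nonsynonymous.
Codon 3: UUC Phe / UUC Phe — identical.
Codon 4: GGC Gly / GGA Gly — synonymous.
Codon 5: CGG Arg / CGG Arg — identical.
Codon 6: CGG Arg / CAU His — nonsynonymous.
Codon 7: CGC Arg / UAU Tyr — nonsynonymous.
Codon 8: CGU Arg / CAG Gln — nonsynonymous.
Codon 9: CGU Arg / CGU Arg — identical.
Codon 10: ACU Thr / ACU Thr — identical.
Synonymous differences: 1.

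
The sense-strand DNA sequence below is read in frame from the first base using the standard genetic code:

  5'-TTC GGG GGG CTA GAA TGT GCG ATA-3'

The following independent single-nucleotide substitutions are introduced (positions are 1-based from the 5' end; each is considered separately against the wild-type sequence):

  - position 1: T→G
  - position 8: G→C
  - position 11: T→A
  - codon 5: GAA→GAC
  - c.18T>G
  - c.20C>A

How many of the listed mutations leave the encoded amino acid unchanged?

0

Codon 1: TTC (Phe) → GTC (Val) — missense.
Codon 3: GGG (Gly) → GCG (Ala) — missense.
Codon 4: CTA (Leu) → CAA (Gln) — missense.
Codon 5: GAA (Glu) → GAC (Asp) — missense.
Codon 6: TGT (Cys) → TGG (Trp) — missense.
Codon 7: GCG (Ala) → GAG (Glu) — missense.
Synonymous: 0 of 6.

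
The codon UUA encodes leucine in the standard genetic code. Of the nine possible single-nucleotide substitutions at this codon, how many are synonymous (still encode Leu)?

Position 1: CUA → 1 synonymous.
Position 2: none → 0 synonymous.
Position 3: UUG → 1 synonymous.
Total: 1 + 0 + 1 = 2.

2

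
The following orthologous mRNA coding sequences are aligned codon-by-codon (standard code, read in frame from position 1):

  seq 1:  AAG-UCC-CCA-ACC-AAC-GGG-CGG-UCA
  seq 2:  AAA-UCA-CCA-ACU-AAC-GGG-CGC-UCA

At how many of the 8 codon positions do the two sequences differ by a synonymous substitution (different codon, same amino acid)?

Codon 1: AAG Lys / AAA Lys — synonymous.
Codon 2: UCC Ser / UCA Ser — synonymous.
Codon 3: CCA Pro / CCA Pro — identical.
Codon 4: ACC Thr / ACU Thr — synonymous.
Codon 5: AAC Asn / AAC Asn — identical.
Codon 6: GGG Gly / GGG Gly — identical.
Codon 7: CGG Arg / CGC Arg — synonymous.
Codon 8: UCA Ser / UCA Ser — identical.
Synonymous differences: 4.

4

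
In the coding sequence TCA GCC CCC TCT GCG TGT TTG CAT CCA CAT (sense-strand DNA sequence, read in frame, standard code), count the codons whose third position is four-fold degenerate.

Codon 1 TCA (Ser): third position 4-fold.
Codon 2 GCC (Ala): third position 4-fold.
Codon 3 CCC (Pro): third position 4-fold.
Codon 4 TCT (Ser): third position 4-fold.
Codon 5 GCG (Ala): third position 4-fold.
Codon 6 TGT (Cys): third position 2-fold.
Codon 7 TTG (Leu): third position 2-fold.
Codon 8 CAT (His): third position 2-fold.
Codon 9 CCA (Pro): third position 4-fold.
Codon 10 CAT (His): third position 2-fold.
Four-fold degenerate third positions: 6.

6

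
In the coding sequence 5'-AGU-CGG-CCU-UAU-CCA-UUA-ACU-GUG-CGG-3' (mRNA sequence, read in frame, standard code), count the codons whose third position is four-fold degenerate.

Codon 1 AGU (Ser): third position 2-fold.
Codon 2 CGG (Arg): third position 4-fold.
Codon 3 CCU (Pro): third position 4-fold.
Codon 4 UAU (Tyr): third position 2-fold.
Codon 5 CCA (Pro): third position 4-fold.
Codon 6 UUA (Leu): third position 2-fold.
Codon 7 ACU (Thr): third position 4-fold.
Codon 8 GUG (Val): third position 4-fold.
Codon 9 CGG (Arg): third position 4-fold.
Four-fold degenerate third positions: 6.

6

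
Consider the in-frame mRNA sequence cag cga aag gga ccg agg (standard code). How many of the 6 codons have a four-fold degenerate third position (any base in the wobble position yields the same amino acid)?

3

Codon 1 CAG (Gln): third position 2-fold.
Codon 2 CGA (Arg): third position 4-fold.
Codon 3 AAG (Lys): third position 2-fold.
Codon 4 GGA (Gly): third position 4-fold.
Codon 5 CCG (Pro): third position 4-fold.
Codon 6 AGG (Arg): third position 2-fold.
Four-fold degenerate third positions: 3.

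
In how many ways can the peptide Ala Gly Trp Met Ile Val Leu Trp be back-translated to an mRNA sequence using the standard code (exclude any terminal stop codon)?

Ala: 4 codons.
Gly: 4 codons.
Trp: 1 codon.
Met: 1 codon.
Ile: 3 codons.
Val: 4 codons.
Leu: 6 codons.
Trp: 1 codon.
4 × 4 × 1 × 1 × 3 × 4 × 6 × 1 = 1152.

1152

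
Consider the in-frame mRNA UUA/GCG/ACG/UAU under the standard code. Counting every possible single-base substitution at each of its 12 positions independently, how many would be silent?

9

Codon 1 (UUA, Leu): 2 synonymous substitutions.
Codon 2 (GCG, Ala): 3 synonymous substitutions.
Codon 3 (ACG, Thr): 3 synonymous substitutions.
Codon 4 (UAU, Tyr): 1 synonymous substitution.
Total: 2 + 3 + 3 + 1 = 9.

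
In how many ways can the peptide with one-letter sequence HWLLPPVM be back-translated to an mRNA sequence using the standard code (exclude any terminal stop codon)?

4608

His: 2 codons.
Trp: 1 codon.
Leu: 6 codons.
Leu: 6 codons.
Pro: 4 codons.
Pro: 4 codons.
Val: 4 codons.
Met: 1 codon.
2 × 1 × 6 × 6 × 4 × 4 × 4 × 1 = 4608.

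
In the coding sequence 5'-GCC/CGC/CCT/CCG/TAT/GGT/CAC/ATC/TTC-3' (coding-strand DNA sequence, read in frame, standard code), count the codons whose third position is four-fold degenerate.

Codon 1 GCC (Ala): third position 4-fold.
Codon 2 CGC (Arg): third position 4-fold.
Codon 3 CCT (Pro): third position 4-fold.
Codon 4 CCG (Pro): third position 4-fold.
Codon 5 TAT (Tyr): third position 2-fold.
Codon 6 GGT (Gly): third position 4-fold.
Codon 7 CAC (His): third position 2-fold.
Codon 8 ATC (Ile): third position 3-fold.
Codon 9 TTC (Phe): third position 2-fold.
Four-fold degenerate third positions: 5.

5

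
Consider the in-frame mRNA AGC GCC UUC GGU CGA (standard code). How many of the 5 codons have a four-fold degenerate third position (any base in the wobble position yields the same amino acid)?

Codon 1 AGC (Ser): third position 2-fold.
Codon 2 GCC (Ala): third position 4-fold.
Codon 3 UUC (Phe): third position 2-fold.
Codon 4 GGU (Gly): third position 4-fold.
Codon 5 CGA (Arg): third position 4-fold.
Four-fold degenerate third positions: 3.

3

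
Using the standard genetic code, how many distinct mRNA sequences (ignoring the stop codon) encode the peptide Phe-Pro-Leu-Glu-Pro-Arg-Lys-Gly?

18432

Phe: 2 codons.
Pro: 4 codons.
Leu: 6 codons.
Glu: 2 codons.
Pro: 4 codons.
Arg: 6 codons.
Lys: 2 codons.
Gly: 4 codons.
2 × 4 × 6 × 2 × 4 × 6 × 2 × 4 = 18432.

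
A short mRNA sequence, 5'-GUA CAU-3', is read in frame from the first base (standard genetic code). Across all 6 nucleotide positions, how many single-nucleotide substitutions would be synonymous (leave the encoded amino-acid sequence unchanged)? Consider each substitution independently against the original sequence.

4

Codon 1 (GUA, Val): 3 synonymous substitutions.
Codon 2 (CAU, His): 1 synonymous substitution.
Total: 3 + 1 = 4.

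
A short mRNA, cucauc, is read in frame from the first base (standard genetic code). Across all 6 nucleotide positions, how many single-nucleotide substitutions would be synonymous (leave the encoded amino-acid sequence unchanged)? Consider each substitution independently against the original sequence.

5

Codon 1 (CUC, Leu): 3 synonymous substitutions.
Codon 2 (AUC, Ile): 2 synonymous substitutions.
Total: 3 + 2 = 5.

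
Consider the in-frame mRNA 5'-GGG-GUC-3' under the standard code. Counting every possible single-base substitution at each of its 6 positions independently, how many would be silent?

6

Codon 1 (GGG, Gly): 3 synonymous substitutions.
Codon 2 (GUC, Val): 3 synonymous substitutions.
Total: 3 + 3 = 6.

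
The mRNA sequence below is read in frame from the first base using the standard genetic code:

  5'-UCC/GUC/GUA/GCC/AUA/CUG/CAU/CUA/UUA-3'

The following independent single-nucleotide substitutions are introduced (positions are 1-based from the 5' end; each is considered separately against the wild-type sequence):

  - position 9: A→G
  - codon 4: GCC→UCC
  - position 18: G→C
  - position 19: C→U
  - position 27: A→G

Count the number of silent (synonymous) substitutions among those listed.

3

Codon 3: GUA (Val) → GUG (Val) — synonymous.
Codon 4: GCC (Ala) → UCC (Ser) — missense.
Codon 6: CUG (Leu) → CUC (Leu) — synonymous.
Codon 7: CAU (His) → UAU (Tyr) — missense.
Codon 9: UUA (Leu) → UUG (Leu) — synonymous.
Synonymous: 3 of 5.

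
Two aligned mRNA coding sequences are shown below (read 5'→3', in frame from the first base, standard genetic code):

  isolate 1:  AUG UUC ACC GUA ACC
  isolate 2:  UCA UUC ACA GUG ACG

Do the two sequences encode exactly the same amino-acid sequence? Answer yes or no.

no

Codon 1: AUG Met / UCA Ser — nonsynonymous.
Codon 2: UUC Phe / UUC Phe — identical.
Codon 3: ACC Thr / ACA Thr — synonymous.
Codon 4: GUA Val / GUG Val — synonymous.
Codon 5: ACC Thr / ACG Thr — synonymous.
Nonsynonymous differences: 1 → different protein.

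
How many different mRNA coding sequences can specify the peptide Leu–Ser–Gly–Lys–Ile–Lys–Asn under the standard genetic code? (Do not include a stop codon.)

3456

Leu: 6 codons.
Ser: 6 codons.
Gly: 4 codons.
Lys: 2 codons.
Ile: 3 codons.
Lys: 2 codons.
Asn: 2 codons.
6 × 6 × 4 × 2 × 3 × 2 × 2 = 3456.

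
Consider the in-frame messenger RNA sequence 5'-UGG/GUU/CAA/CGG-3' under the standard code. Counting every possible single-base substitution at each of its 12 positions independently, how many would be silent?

Codon 1 (UGG, Trp): 0 synonymous substitutions.
Codon 2 (GUU, Val): 3 synonymous substitutions.
Codon 3 (CAA, Gln): 1 synonymous substitution.
Codon 4 (CGG, Arg): 4 synonymous substitutions.
Total: 0 + 3 + 1 + 4 = 8.

8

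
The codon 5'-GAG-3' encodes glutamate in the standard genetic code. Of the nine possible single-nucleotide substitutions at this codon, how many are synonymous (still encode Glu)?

1

Position 1: none → 0 synonymous.
Position 2: none → 0 synonymous.
Position 3: GAA → 1 synonymous.
Total: 0 + 0 + 1 = 1.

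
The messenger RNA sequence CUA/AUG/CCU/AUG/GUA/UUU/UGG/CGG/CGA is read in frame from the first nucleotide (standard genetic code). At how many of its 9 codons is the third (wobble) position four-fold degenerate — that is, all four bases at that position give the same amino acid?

Codon 1 CUA (Leu): third position 4-fold.
Codon 2 AUG (Met): third position 1-fold.
Codon 3 CCU (Pro): third position 4-fold.
Codon 4 AUG (Met): third position 1-fold.
Codon 5 GUA (Val): third position 4-fold.
Codon 6 UUU (Phe): third position 2-fold.
Codon 7 UGG (Trp): third position 1-fold.
Codon 8 CGG (Arg): third position 4-fold.
Codon 9 CGA (Arg): third position 4-fold.
Four-fold degenerate third positions: 5.

5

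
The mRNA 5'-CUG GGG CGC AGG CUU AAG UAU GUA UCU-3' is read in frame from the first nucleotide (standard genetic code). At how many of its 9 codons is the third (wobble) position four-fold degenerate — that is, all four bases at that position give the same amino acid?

Codon 1 CUG (Leu): third position 4-fold.
Codon 2 GGG (Gly): third position 4-fold.
Codon 3 CGC (Arg): third position 4-fold.
Codon 4 AGG (Arg): third position 2-fold.
Codon 5 CUU (Leu): third position 4-fold.
Codon 6 AAG (Lys): third position 2-fold.
Codon 7 UAU (Tyr): third position 2-fold.
Codon 8 GUA (Val): third position 4-fold.
Codon 9 UCU (Ser): third position 4-fold.
Four-fold degenerate third positions: 6.

6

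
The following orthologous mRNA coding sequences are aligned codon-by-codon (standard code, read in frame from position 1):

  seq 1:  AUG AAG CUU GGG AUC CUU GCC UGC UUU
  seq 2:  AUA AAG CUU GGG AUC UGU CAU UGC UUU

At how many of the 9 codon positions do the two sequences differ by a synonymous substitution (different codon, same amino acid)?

0

Codon 1: AUG Met / AUA Ile — nonsynonymous.
Codon 2: AAG Lys / AAG Lys — identical.
Codon 3: CUU Leu / CUU Leu — identical.
Codon 4: GGG Gly / GGG Gly — identical.
Codon 5: AUC Ile / AUC Ile — identical.
Codon 6: CUU Leu / UGU Cys — nonsynonymous.
Codon 7: GCC Ala / CAU His — nonsynonymous.
Codon 8: UGC Cys / UGC Cys — identical.
Codon 9: UUU Phe / UUU Phe — identical.
Synonymous differences: 0.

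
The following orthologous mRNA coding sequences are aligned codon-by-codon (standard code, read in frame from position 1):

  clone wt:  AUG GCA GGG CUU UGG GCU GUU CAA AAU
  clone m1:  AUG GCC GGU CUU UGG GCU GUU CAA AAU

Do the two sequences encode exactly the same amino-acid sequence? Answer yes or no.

Codon 1: AUG Met / AUG Met — identical.
Codon 2: GCA Ala / GCC Ala — synonymous.
Codon 3: GGG Gly / GGU Gly — synonymous.
Codon 4: CUU Leu / CUU Leu — identical.
Codon 5: UGG Trp / UGG Trp — identical.
Codon 6: GCU Ala / GCU Ala — identical.
Codon 7: GUU Val / GUU Val — identical.
Codon 8: CAA Gln / CAA Gln — identical.
Codon 9: AAU Asn / AAU Asn — identical.
Nonsynonymous differences: 0 → same protein.

yes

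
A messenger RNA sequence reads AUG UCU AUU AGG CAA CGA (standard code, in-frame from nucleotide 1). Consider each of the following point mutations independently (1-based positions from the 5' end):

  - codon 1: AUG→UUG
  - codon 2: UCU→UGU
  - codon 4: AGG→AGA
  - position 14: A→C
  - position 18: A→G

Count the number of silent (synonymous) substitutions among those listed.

Codon 1: AUG (Met) → UUG (Leu) — missense.
Codon 2: UCU (Ser) → UGU (Cys) — missense.
Codon 4: AGG (Arg) → AGA (Arg) — synonymous.
Codon 5: CAA (Gln) → CCA (Pro) — missense.
Codon 6: CGA (Arg) → CGG (Arg) — synonymous.
Synonymous: 2 of 5.

2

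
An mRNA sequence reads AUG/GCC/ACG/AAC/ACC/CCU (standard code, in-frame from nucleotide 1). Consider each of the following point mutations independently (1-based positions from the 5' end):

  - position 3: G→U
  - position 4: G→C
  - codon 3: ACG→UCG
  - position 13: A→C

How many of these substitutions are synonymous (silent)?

0

Codon 1: AUG (Met) → AUU (Ile) — missense.
Codon 2: GCC (Ala) → CCC (Pro) — missense.
Codon 3: ACG (Thr) → UCG (Ser) — missense.
Codon 5: ACC (Thr) → CCC (Pro) — missense.
Synonymous: 0 of 4.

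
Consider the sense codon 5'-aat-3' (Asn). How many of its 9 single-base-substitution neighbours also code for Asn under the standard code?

1

Position 1: none → 0 synonymous.
Position 2: none → 0 synonymous.
Position 3: AAC → 1 synonymous.
Total: 0 + 0 + 1 = 1.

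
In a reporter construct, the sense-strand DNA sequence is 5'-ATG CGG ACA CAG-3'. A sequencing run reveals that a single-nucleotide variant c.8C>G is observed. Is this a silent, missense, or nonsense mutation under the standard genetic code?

Position 8 falls in codon 3: ACA → Thr.
After the substitution the codon is AGA → Arg.
Thr ≠ Arg, so this is a missense mutation.

missense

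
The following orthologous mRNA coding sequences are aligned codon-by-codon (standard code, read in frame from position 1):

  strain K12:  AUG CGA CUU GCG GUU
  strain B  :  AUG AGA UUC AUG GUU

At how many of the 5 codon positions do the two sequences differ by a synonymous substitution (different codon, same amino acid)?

Codon 1: AUG Met / AUG Met — identical.
Codon 2: CGA Arg / AGA Arg — synonymous.
Codon 3: CUU Leu / UUC Phe — nonsynonymous.
Codon 4: GCG Ala / AUG Met — nonsynonymous.
Codon 5: GUU Val / GUU Val — identical.
Synonymous differences: 1.

1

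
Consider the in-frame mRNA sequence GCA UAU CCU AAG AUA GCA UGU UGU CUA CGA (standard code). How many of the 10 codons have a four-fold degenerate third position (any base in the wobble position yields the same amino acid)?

5

Codon 1 GCA (Ala): third position 4-fold.
Codon 2 UAU (Tyr): third position 2-fold.
Codon 3 CCU (Pro): third position 4-fold.
Codon 4 AAG (Lys): third position 2-fold.
Codon 5 AUA (Ile): third position 3-fold.
Codon 6 GCA (Ala): third position 4-fold.
Codon 7 UGU (Cys): third position 2-fold.
Codon 8 UGU (Cys): third position 2-fold.
Codon 9 CUA (Leu): third position 4-fold.
Codon 10 CGA (Arg): third position 4-fold.
Four-fold degenerate third positions: 5.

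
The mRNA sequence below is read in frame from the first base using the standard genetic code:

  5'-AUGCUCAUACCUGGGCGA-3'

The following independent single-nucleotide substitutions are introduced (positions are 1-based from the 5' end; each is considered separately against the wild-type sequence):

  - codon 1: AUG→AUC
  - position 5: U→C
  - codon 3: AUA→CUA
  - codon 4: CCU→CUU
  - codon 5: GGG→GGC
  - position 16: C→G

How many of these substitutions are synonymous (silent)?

Codon 1: AUG (Met) → AUC (Ile) — missense.
Codon 2: CUC (Leu) → CCC (Pro) — missense.
Codon 3: AUA (Ile) → CUA (Leu) — missense.
Codon 4: CCU (Pro) → CUU (Leu) — missense.
Codon 5: GGG (Gly) → GGC (Gly) — synonymous.
Codon 6: CGA (Arg) → GGA (Gly) — missense.
Synonymous: 1 of 6.

1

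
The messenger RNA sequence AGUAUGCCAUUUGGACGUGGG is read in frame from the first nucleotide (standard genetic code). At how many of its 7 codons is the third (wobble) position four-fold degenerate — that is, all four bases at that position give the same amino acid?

4

Codon 1 AGU (Ser): third position 2-fold.
Codon 2 AUG (Met): third position 1-fold.
Codon 3 CCA (Pro): third position 4-fold.
Codon 4 UUU (Phe): third position 2-fold.
Codon 5 GGA (Gly): third position 4-fold.
Codon 6 CGU (Arg): third position 4-fold.
Codon 7 GGG (Gly): third position 4-fold.
Four-fold degenerate third positions: 4.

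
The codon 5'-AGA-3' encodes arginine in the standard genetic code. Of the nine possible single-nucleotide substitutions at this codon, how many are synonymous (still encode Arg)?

Position 1: CGA → 1 synonymous.
Position 2: none → 0 synonymous.
Position 3: AGG → 1 synonymous.
Total: 1 + 0 + 1 = 2.

2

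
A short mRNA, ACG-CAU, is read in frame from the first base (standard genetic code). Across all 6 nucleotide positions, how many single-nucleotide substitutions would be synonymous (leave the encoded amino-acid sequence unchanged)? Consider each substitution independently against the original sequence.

Codon 1 (ACG, Thr): 3 synonymous substitutions.
Codon 2 (CAU, His): 1 synonymous substitution.
Total: 3 + 1 = 4.

4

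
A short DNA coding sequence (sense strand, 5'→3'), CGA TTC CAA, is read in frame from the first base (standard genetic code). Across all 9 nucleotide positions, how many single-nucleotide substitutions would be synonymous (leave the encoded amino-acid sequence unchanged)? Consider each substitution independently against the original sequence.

Codon 1 (CGA, Arg): 4 synonymous substitutions.
Codon 2 (TTC, Phe): 1 synonymous substitution.
Codon 3 (CAA, Gln): 1 synonymous substitution.
Total: 4 + 1 + 1 = 6.

6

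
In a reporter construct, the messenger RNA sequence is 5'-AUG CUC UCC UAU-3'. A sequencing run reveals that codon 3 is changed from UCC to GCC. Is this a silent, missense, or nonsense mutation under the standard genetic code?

missense

Position 7 falls in codon 3: UCC → Ser.
After the substitution the codon is GCC → Ala.
Ser ≠ Ala, so this is a missense mutation.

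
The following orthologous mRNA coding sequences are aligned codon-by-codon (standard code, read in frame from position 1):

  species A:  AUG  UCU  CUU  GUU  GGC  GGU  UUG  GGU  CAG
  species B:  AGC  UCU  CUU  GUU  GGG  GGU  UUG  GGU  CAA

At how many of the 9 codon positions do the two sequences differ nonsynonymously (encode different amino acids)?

1

Codon 1: AUG Met / AGC Ser — nonsynonymous.
Codon 2: UCU Ser / UCU Ser — identical.
Codon 3: CUU Leu / CUU Leu — identical.
Codon 4: GUU Val / GUU Val — identical.
Codon 5: GGC Gly / GGG Gly — synonymous.
Codon 6: GGU Gly / GGU Gly — identical.
Codon 7: UUG Leu / UUG Leu — identical.
Codon 8: GGU Gly / GGU Gly — identical.
Codon 9: CAG Gln / CAA Gln — synonymous.
Nonsynonymous differences: 1.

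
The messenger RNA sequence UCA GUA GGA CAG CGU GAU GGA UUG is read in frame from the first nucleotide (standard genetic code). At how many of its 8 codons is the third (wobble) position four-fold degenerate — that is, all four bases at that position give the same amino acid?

Codon 1 UCA (Ser): third position 4-fold.
Codon 2 GUA (Val): third position 4-fold.
Codon 3 GGA (Gly): third position 4-fold.
Codon 4 CAG (Gln): third position 2-fold.
Codon 5 CGU (Arg): third position 4-fold.
Codon 6 GAU (Asp): third position 2-fold.
Codon 7 GGA (Gly): third position 4-fold.
Codon 8 UUG (Leu): third position 2-fold.
Four-fold degenerate third positions: 5.

5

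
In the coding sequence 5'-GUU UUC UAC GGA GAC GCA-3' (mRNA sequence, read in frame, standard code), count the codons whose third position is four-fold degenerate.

3

Codon 1 GUU (Val): third position 4-fold.
Codon 2 UUC (Phe): third position 2-fold.
Codon 3 UAC (Tyr): third position 2-fold.
Codon 4 GGA (Gly): third position 4-fold.
Codon 5 GAC (Asp): third position 2-fold.
Codon 6 GCA (Ala): third position 4-fold.
Four-fold degenerate third positions: 3.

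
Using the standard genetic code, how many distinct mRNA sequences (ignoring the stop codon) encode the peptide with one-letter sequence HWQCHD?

32

His: 2 codons.
Trp: 1 codon.
Gln: 2 codons.
Cys: 2 codons.
His: 2 codons.
Asp: 2 codons.
2 × 1 × 2 × 2 × 2 × 2 = 32.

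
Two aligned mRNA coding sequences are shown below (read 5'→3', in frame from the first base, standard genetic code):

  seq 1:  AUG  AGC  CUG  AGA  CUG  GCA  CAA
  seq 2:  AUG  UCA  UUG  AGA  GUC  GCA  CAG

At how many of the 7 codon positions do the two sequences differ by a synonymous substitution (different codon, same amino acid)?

3

Codon 1: AUG Met / AUG Met — identical.
Codon 2: AGC Ser / UCA Ser — synonymous.
Codon 3: CUG Leu / UUG Leu — synonymous.
Codon 4: AGA Arg / AGA Arg — identical.
Codon 5: CUG Leu / GUC Val — nonsynonymous.
Codon 6: GCA Ala / GCA Ala — identical.
Codon 7: CAA Gln / CAG Gln — synonymous.
Synonymous differences: 3.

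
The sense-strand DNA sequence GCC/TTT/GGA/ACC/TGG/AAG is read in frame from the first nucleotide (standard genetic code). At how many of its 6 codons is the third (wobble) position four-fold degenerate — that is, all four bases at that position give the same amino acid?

Codon 1 GCC (Ala): third position 4-fold.
Codon 2 TTT (Phe): third position 2-fold.
Codon 3 GGA (Gly): third position 4-fold.
Codon 4 ACC (Thr): third position 4-fold.
Codon 5 TGG (Trp): third position 1-fold.
Codon 6 AAG (Lys): third position 2-fold.
Four-fold degenerate third positions: 3.

3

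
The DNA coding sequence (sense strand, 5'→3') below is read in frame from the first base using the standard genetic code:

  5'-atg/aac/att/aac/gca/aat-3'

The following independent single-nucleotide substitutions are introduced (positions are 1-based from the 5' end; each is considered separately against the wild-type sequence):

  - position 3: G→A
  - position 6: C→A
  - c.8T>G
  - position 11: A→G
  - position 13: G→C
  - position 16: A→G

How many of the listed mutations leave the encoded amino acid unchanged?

0

Codon 1: ATG (Met) → ATA (Ile) — missense.
Codon 2: AAC (Asn) → AAA (Lys) — missense.
Codon 3: ATT (Ile) → AGT (Ser) — missense.
Codon 4: AAC (Asn) → AGC (Ser) — missense.
Codon 5: GCA (Ala) → CCA (Pro) — missense.
Codon 6: AAT (Asn) → GAT (Asp) — missense.
Synonymous: 0 of 6.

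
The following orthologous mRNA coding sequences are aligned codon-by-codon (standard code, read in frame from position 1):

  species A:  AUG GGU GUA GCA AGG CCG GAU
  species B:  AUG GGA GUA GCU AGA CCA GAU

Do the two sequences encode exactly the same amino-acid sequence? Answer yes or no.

yes

Codon 1: AUG Met / AUG Met — identical.
Codon 2: GGU Gly / GGA Gly — synonymous.
Codon 3: GUA Val / GUA Val — identical.
Codon 4: GCA Ala / GCU Ala — synonymous.
Codon 5: AGG Arg / AGA Arg — synonymous.
Codon 6: CCG Pro / CCA Pro — synonymous.
Codon 7: GAU Asp / GAU Asp — identical.
Nonsynonymous differences: 0 → same protein.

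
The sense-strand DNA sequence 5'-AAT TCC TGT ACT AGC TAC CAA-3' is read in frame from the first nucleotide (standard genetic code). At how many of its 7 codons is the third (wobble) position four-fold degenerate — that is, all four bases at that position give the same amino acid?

Codon 1 AAT (Asn): third position 2-fold.
Codon 2 TCC (Ser): third position 4-fold.
Codon 3 TGT (Cys): third position 2-fold.
Codon 4 ACT (Thr): third position 4-fold.
Codon 5 AGC (Ser): third position 2-fold.
Codon 6 TAC (Tyr): third position 2-fold.
Codon 7 CAA (Gln): third position 2-fold.
Four-fold degenerate third positions: 2.

2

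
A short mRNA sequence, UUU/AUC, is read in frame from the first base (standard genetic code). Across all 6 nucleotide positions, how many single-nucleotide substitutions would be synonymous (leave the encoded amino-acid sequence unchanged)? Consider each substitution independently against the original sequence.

3

Codon 1 (UUU, Phe): 1 synonymous substitution.
Codon 2 (AUC, Ile): 2 synonymous substitutions.
Total: 1 + 2 = 3.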